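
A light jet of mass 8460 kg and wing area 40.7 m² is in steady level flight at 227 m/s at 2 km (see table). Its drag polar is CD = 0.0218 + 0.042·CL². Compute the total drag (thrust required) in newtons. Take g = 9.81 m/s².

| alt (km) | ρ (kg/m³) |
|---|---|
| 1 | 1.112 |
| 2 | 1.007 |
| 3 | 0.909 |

At 2 km, from the table: ρ = 1.007 kg/m³.
Weight W = mg = 8460 × 9.81 = 82993 N; in level flight L = W.
Dynamic pressure q = 0.5 × 1.007 × 227² = 25940 Pa.
Required CL = L/(qS) = 82993/(25940·40.7) = 0.07859.
CD = 0.0218 + 0.042 × 0.07859² = 0.02206.
D = q·S·CD = 25940 × 40.7 × 0.02206 = 23290 N

D = 23300 N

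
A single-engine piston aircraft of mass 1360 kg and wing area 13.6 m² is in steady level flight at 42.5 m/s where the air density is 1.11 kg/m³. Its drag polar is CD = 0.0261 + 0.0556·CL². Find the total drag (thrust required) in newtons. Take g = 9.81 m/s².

D = 1080 N

Level flight ⇒ L = W = m·g = 1360 × 9.81 = 13342 N.
Dynamic pressure q = 0.5 × 1.11 × 42.5² = 1002 Pa.
CL = 2W/(ρv²S) = 2×13342/(1.11×42.5²×13.6) = 0.9786.
CD = 0.0261 + 0.0556 × 0.9786² = 0.07934.
D = q·S·CD = 1002 × 13.6 × 0.07934 = 1082 N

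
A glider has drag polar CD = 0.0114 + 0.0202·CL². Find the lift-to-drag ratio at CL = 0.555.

L/D = 31.5

CD = 0.0114 + 0.0202 × 0.555² = 0.01762
L/D = CL/CD = 0.555 / 0.01762 = 31.5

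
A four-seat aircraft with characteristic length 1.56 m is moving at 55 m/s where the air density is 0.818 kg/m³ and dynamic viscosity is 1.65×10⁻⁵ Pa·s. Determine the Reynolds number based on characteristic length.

Re = 4.25×10^6

Re = ρ·v·c/μ = 0.818 × 55 × 1.56 / (1.65×10⁻⁵) = 4.25×10^6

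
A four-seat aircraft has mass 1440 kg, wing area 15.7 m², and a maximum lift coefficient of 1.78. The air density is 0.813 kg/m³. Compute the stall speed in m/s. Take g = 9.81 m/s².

V_stall = 35.3 m/s

At stall, lift equals weight: L = W = m·g = 1440 × 9.81 = 14130 N.
From L = ½ρV²S·CL,max = W: V_stall = √(2W/(ρSCL,max)) = √(2·14130/(0.813·15.7·1.78))
V_stall = √1244 = 35.3 m/s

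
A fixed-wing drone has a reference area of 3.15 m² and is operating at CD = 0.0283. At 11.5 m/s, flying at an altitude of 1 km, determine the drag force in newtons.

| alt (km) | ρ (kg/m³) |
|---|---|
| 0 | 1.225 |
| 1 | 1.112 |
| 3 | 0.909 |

D = 6.55 N

At 1 km, from the table: ρ = 1.112 kg/m³.
D = ½ρv²S·CD = ½ × 1.112 × 11.5² × 3.15 × 0.0283 = 6.55 N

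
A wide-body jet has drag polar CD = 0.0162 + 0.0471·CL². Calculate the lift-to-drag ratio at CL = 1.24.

CD = 0.0162 + 0.0471 × 1.24² = 0.08862
L/D = CL/CD = 1.24 / 0.08862 = 14

L/D = 14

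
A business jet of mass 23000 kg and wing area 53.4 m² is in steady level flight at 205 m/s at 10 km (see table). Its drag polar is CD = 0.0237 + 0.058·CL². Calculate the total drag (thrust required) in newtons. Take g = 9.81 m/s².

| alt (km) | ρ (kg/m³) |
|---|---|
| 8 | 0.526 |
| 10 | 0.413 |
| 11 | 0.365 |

At 10 km, from the table: ρ = 0.413 kg/m³.
In steady level flight, lift balances weight: W = mg = 23000 × 9.81 = 2.2563×10^5 N.
q = ½ρv² = ½ × 0.413 × 205² = 8678 Pa.
Required CL = L/(qS) = 2.2563×10^5/(8678·53.4) = 0.4869.
CD = 0.0237 + 0.058 × 0.4869² = 0.03745.
D = q·S·CD = 8678 × 53.4 × 0.03745 = 17350 N

D = 17400 N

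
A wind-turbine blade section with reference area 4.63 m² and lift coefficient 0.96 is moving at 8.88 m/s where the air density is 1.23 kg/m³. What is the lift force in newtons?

L = 216 N

L = ½ρv²S·CL = ½ × 1.23 × 8.88² × 4.63 × 0.96 = 216 N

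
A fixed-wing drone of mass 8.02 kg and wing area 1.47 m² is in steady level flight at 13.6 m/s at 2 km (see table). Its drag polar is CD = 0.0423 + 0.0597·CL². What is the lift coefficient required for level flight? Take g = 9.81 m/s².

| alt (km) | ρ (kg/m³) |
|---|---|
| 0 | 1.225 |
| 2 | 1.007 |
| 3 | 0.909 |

At 2 km, from the table: ρ = 1.007 kg/m³.
Level flight ⇒ L = W = m·g = 8.02 × 9.81 = 78.676 N.
q = ½ρv² = ½ × 1.007 × 13.6² = 93.13 Pa.
CL = 2W/(ρv²S) = 2×78.676/(1.007×13.6²×1.47) = 0.5747.

CL = 0.575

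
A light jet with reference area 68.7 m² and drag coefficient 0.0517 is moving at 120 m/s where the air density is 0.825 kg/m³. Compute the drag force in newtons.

D = 21100 N

Dynamic pressure q = ½ρv² = ½ × 0.825 × 120² = 5940 Pa.
D = q·S·CD = 5940 × 68.7 × 0.0517 = 21100 N ≈ 21.1 kN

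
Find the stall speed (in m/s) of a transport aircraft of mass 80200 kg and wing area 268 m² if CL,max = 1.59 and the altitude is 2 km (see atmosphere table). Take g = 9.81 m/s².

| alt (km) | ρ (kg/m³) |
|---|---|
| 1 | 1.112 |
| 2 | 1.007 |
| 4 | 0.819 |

At 2 km, from the table: ρ = 1.007 kg/m³.
Weight W = mg = 80200 × 9.81 = 7.868×10^5 N.
From L = ½ρV²S·CL,max = W: V_stall = √(2W/(ρSCL,max)) = √(2·7.868×10^5/(1.007·268·1.59))
V_stall = √3667 = 60.6 m/s

V_stall = 60.6 m/s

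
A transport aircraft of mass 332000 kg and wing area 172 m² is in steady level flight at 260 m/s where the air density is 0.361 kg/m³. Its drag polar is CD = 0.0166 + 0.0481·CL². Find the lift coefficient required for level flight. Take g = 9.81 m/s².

Weight W = mg = 332000 × 9.81 = 3.2569×10^6 N; in level flight L = W.
Dynamic pressure q = 0.5 × 0.361 × 260² = 12200 Pa.
Required CL = L/(qS) = 3.2569×10^6/(12200·172) = 1.552.

CL = 1.55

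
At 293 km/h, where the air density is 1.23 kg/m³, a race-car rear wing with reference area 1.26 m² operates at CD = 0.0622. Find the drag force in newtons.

Convert speed: v = 293 km/h ÷ 3.6 = 81.39 m/s.
D = ½ρv²S·CD = ½ × 1.23 × 81.39² × 1.26 × 0.0622 = 319 N

D = 319 N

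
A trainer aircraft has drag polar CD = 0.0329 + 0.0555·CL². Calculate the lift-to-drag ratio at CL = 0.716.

L/D = 11.7

CD = 0.0329 + 0.0555 × 0.716² = 0.06135
L/D = CL/CD = 0.716 / 0.06135 = 11.7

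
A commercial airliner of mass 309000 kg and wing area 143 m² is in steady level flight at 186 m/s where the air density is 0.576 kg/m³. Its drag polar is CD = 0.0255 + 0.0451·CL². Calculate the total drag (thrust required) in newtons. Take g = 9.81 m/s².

D = 3.27×10^5 N

Weight W = mg = 309000 × 9.81 = 3.0313×10^6 N; in level flight L = W.
Dynamic pressure q = 0.5 × 0.576 × 186² = 9964 Pa.
CL = W/(q·S) = 3.0313×10^6 / (9964 × 143) = 2.128.
CD = 0.0255 + 0.0451 × 2.128² = 0.2296.
D = q·S·CD = 9964 × 143 × 0.2296 = 3.272×10^5 N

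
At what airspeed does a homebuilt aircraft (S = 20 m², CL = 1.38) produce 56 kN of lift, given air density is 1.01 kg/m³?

L = ½ρv²S·CL ⇒ v = √(2L/(ρ·S·CL))
v = √(2 × 56000 / (1.01 × 20 × 1.38)) = √4018 = 63.4 m/s

v = 63.4 m/s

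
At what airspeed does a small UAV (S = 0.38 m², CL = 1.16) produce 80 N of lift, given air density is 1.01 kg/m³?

v = 19 m/s

L = ½ρv²S·CL ⇒ v = √(2L/(ρ·S·CL))
v = √(2 × 80 / (1.01 × 0.38 × 1.16)) = √359.4 = 19 m/s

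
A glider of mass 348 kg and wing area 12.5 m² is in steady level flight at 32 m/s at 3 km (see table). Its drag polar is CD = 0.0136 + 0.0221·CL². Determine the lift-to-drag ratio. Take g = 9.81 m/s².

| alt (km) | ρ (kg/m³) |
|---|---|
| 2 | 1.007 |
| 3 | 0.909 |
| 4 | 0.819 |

L/D = 27.7

At 3 km, from the table: ρ = 0.909 kg/m³.
Weight W = mg = 348 × 9.81 = 3413.9 N; in level flight L = W.
q = ½ρv² = ½ × 0.909 × 32² = 465.4 Pa.
Required CL = L/(qS) = 3413.9/(465.4·12.5) = 0.5868.
CD = 0.0136 + 0.0221 × 0.5868² = 0.02121.
L/D = CL/CD = 0.5868 / 0.02121 = 27.7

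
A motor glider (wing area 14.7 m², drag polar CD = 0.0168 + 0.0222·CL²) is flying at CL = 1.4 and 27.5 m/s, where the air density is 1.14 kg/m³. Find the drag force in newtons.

D = 382 N

CD = 0.0168 + 0.0222 × 1.4² = 0.06031
D = ½ρv²S·CD = ½ × 1.14 × 27.5² × 14.7 × 0.06031 = 382 N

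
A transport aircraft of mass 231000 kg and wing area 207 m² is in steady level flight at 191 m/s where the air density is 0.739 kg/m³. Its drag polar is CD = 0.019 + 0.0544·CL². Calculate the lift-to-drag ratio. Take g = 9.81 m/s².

L/D = 14.8

Weight W = mg = 231000 × 9.81 = 2.2661×10^6 N; in level flight L = W.
q = ½ρv² = ½ × 0.739 × 191² = 13480 Pa.
CL = W/(q·S) = 2.2661×10^6 / (13480 × 207) = 0.8121.
CD = 0.019 + 0.0544 × 0.8121² = 0.05488.
L/D = CL/CD = 0.8121 / 0.05488 = 14.8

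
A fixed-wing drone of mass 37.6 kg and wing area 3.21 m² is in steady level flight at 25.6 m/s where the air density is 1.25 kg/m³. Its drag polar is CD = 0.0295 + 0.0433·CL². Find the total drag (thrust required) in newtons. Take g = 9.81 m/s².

Weight W = mg = 37.6 × 9.81 = 368.86 N; in level flight L = W.
Dynamic pressure q = 0.5 × 1.25 × 25.6² = 409.6 Pa.
CL = 2W/(ρv²S) = 2×368.86/(1.25×25.6²×3.21) = 0.2805.
CD = 0.0295 + 0.0433 × 0.2805² = 0.03291.
D = q·S·CD = 409.6 × 3.21 × 0.03291 = 43.27 N

D = 43.3 N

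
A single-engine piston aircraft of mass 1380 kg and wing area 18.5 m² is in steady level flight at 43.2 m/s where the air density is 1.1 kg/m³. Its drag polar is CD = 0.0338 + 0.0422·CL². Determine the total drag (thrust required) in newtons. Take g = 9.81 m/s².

D = 1050 N

Weight W = mg = 1380 × 9.81 = 13538 N; in level flight L = W.
q = ½ρv² = ½ × 1.1 × 43.2² = 1026 Pa.
CL = W/(q·S) = 13538 / (1026 × 18.5) = 0.7129.
CD = 0.0338 + 0.0422 × 0.7129² = 0.05525.
D = q·S·CD = 1026 × 18.5 × 0.05525 = 1049 N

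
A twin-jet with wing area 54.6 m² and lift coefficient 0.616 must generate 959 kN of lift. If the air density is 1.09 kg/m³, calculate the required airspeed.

v = 229 m/s

L = ½ρv²S·CL ⇒ v = √(2L/(ρ·S·CL))
v = √(2 × 9.59×10^5 / (1.09 × 54.6 × 0.616)) = √52320 = 229 m/s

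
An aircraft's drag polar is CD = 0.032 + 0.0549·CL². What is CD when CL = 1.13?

CD = 0.032 + 0.0549 × 1.13² = 0.032 + 0.0701 = 0.102

CD = 0.102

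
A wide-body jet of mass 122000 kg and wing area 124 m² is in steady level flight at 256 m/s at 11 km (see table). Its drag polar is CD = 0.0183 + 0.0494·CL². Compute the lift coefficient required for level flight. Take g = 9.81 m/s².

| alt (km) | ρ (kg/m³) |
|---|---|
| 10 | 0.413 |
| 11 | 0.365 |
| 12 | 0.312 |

CL = 0.807

At 11 km, from the table: ρ = 0.365 kg/m³.
In steady level flight, lift balances weight: W = mg = 122000 × 9.81 = 1.1968×10^6 N.
q = ½ρv² = ½ × 0.365 × 256² = 11960 Pa.
Required CL = L/(qS) = 1.1968×10^6/(11960·124) = 0.807.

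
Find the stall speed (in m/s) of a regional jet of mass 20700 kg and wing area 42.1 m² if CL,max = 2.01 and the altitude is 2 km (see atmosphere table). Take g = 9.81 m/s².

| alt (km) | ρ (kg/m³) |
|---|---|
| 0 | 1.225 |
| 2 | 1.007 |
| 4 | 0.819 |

At 2 km, from the table: ρ = 1.007 kg/m³.
Stall occurs when L = W at CL,max. W = mg = 20700 × 9.81 = 2.031×10^5 N.
From L = ½ρV²S·CL,max = W: V_stall = √(2W/(ρSCL,max)) = √(2·2.031×10^5/(1.007·42.1·2.01))
V_stall = √4766 = 69 m/s

V_stall = 69 m/s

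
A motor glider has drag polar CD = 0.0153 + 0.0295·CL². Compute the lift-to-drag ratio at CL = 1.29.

L/D = 20

CD = 0.0153 + 0.0295 × 1.29² = 0.06439
L/D = CL/CD = 1.29 / 0.06439 = 20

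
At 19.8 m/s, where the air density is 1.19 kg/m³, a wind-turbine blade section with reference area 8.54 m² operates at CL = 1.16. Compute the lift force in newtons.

L = 2310 N

L = ½ρv²S·CL = ½ × 1.19 × 19.8² × 8.54 × 1.16 = 2310 N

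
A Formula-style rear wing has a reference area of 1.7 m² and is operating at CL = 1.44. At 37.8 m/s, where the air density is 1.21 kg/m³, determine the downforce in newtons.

L = 2120 N

L = ½ρv²S·CL = ½ × 1.21 × 37.8² × 1.7 × 1.44 = 2120 N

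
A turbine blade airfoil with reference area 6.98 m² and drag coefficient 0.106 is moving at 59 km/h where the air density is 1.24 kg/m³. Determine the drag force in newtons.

D = 123 N

Convert speed: v = 59 km/h ÷ 3.6 = 16.39 m/s.
Dynamic pressure q = ½ρv² = ½ × 1.24 × 16.39² = 166.5 Pa.
D = q·S·CD = 166.5 × 6.98 × 0.106 = 123 N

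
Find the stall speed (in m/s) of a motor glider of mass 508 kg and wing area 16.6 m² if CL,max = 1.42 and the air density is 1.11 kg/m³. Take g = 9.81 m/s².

Weight W = mg = 508 × 9.81 = 4983 N.
V_stall = √(2W/(ρ·S·CL,max)) = √(2 × 4983 / (1.11 × 16.6 × 1.42))
V_stall = √380.9 = 19.5 m/s

V_stall = 19.5 m/s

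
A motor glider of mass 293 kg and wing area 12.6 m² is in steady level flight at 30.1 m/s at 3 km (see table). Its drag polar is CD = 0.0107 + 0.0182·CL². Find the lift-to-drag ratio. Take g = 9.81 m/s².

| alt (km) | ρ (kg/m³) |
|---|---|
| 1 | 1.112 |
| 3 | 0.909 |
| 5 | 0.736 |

L/D = 34

At 3 km, from the table: ρ = 0.909 kg/m³.
Level flight ⇒ L = W = m·g = 293 × 9.81 = 2874.3 N.
q = ½ρv² = ½ × 0.909 × 30.1² = 411.8 Pa.
Required CL = L/(qS) = 2874.3/(411.8·12.6) = 0.554.
CD = 0.0107 + 0.0182 × 0.554² = 0.01629.
L/D = CL/CD = 0.554 / 0.01629 = 34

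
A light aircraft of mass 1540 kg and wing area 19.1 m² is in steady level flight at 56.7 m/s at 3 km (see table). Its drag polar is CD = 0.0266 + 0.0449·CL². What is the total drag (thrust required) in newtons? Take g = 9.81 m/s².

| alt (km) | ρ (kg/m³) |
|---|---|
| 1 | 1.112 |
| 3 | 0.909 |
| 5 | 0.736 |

D = 1110 N

At 3 km, from the table: ρ = 0.909 kg/m³.
Weight W = mg = 1540 × 9.81 = 15107 N; in level flight L = W.
Dynamic pressure q = 0.5 × 0.909 × 56.7² = 1461 Pa.
CL = W/(q·S) = 15107 / (1461 × 19.1) = 0.5413.
CD = 0.0266 + 0.0449 × 0.5413² = 0.03976.
D = q·S·CD = 1461 × 19.1 × 0.03976 = 1110 N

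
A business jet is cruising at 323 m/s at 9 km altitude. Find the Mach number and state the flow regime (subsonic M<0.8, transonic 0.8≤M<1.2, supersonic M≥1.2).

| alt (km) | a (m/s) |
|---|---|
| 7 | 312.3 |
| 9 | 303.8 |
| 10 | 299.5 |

M = 1.06 (transonic)

At 9 km, from the table: a = 303.8 m/s.
M = v/a = 323 / 303.8 = 1.06
M = 1.06 → transonic.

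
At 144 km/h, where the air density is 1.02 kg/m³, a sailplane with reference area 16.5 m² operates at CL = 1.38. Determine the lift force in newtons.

L = 18600 N

Convert speed: v = 144 km/h ÷ 3.6 = 40 m/s.
Dynamic pressure q = ½ρv² = ½ × 1.02 × 40² = 816 Pa.
L = q·S·CL = 816 × 16.5 × 1.38 = 18600 N ≈ 18.6 kN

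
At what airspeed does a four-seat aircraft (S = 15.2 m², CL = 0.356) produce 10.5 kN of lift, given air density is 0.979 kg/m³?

v = 63 m/s

L = ½ρv²S·CL ⇒ v = √(2L/(ρ·S·CL))
v = √(2 × 10500 / (0.979 × 15.2 × 0.356)) = √3964 = 63 m/s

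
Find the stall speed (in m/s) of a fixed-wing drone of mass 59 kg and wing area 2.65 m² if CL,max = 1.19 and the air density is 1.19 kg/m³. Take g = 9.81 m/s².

V_stall = 17.6 m/s

At stall, lift equals weight: L = W = m·g = 59 × 9.81 = 578.8 N.
From L = ½ρV²S·CL,max = W: V_stall = √(2W/(ρSCL,max)) = √(2·578.8/(1.19·2.65·1.19))
V_stall = √308.5 = 17.6 m/s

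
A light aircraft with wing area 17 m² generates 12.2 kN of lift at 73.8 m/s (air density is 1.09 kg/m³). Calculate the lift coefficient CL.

CL = 0.242

From L = ½ρv²S·CL, rearranging gives CL = 2L/(ρv²S).
CL = 2 × 12200 / (1.09 × 73.8² × 17) = 0.242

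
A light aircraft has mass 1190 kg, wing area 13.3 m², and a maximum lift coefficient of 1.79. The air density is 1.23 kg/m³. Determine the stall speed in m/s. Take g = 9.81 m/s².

Stall occurs when L = W at CL,max. W = mg = 1190 × 9.81 = 11670 N.
From L = ½ρV²S·CL,max = W: V_stall = √(2W/(ρSCL,max)) = √(2·11670/(1.23·13.3·1.79))
V_stall = √797.3 = 28.2 m/s

V_stall = 28.2 m/s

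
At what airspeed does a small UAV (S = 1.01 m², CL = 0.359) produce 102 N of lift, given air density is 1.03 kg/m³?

L = ½ρv²S·CL ⇒ v = √(2L/(ρ·S·CL))
v = √(2 × 102 / (1.03 × 1.01 × 0.359)) = √546.2 = 23.4 m/s

v = 23.4 m/s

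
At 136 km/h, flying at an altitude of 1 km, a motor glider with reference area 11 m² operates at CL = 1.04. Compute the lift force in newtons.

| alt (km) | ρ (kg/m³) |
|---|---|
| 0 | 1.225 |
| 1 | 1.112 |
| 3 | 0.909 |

At 1 km, from the table: ρ = 1.112 kg/m³.
Convert speed: v = 136 km/h ÷ 3.6 = 37.78 m/s.
L = ½ρv²S·CL = ½ × 1.112 × 37.78² × 11 × 1.04 = 9080 N ≈ 9.08 kN

L = 9080 N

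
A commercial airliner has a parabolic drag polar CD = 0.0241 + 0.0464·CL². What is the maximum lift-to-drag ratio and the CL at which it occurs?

For CD = CD0 + K·CL², (L/D)max occurs at CL* = √(CD0/K) and equals 1/(2√(K·CD0)).
(L/D)max = 1/(2√(0.0464 × 0.0241)) = 1/(2 × 0.03344) = 15
CL* = √(0.0241/0.0464) = 0.721

(L/D)max = 15, at CL = 0.721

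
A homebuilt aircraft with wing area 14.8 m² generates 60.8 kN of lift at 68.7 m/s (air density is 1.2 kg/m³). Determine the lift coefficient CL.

CL = 1.45

From L = ½ρv²S·CL, rearranging gives CL = 2L/(ρv²S).
CL = 2 × 60800 / (1.2 × 68.7² × 14.8) = 1.45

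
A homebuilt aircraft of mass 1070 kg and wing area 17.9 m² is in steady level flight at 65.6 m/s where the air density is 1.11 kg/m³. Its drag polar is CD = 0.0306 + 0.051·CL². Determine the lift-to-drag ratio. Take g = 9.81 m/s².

In steady level flight, lift balances weight: W = mg = 1070 × 9.81 = 10497 N.
Dynamic pressure q = 0.5 × 1.11 × 65.6² = 2388 Pa.
CL = 2W/(ρv²S) = 2×10497/(1.11×65.6²×17.9) = 0.2455.
CD = 0.0306 + 0.051 × 0.2455² = 0.03367.
L/D = CL/CD = 0.2455 / 0.03367 = 7.29

L/D = 7.29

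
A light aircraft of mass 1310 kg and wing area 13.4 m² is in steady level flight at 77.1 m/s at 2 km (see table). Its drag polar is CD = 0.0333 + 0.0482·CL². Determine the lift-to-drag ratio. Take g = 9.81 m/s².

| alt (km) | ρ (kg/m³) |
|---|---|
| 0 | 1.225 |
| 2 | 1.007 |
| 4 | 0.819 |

At 2 km, from the table: ρ = 1.007 kg/m³.
Level flight ⇒ L = W = m·g = 1310 × 9.81 = 12851 N.
Dynamic pressure q = 0.5 × 1.007 × 77.1² = 2993 Pa.
CL = 2W/(ρv²S) = 2×12851/(1.007×77.1²×13.4) = 0.3204.
CD = 0.0333 + 0.0482 × 0.3204² = 0.03825.
L/D = CL/CD = 0.3204 / 0.03825 = 8.38

L/D = 8.38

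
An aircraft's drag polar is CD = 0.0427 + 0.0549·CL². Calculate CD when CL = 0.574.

CD = 0.0427 + 0.0549 × 0.574² = 0.0427 + 0.01809 = 0.0608

CD = 0.0608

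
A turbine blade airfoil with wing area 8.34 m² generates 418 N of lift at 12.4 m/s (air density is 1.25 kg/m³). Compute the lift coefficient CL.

From L = ½ρv²S·CL, rearranging gives CL = 2L/(ρv²S).
CL = 2 × 418 / (1.25 × 12.4² × 8.34) = 0.522

CL = 0.522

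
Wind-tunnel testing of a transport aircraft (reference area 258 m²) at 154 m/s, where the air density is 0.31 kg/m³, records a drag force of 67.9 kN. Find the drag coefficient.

CD = 0.0716

From D = ½ρv²S·CD, rearranging gives CD = 2D/(ρv²S).
CD = 2 × 67900 / (0.31 × 154² × 258) = 0.0716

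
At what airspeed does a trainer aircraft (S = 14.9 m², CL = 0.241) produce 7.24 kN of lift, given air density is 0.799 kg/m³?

v = 71 m/s

L = ½ρv²S·CL ⇒ v = √(2L/(ρ·S·CL))
v = √(2 × 7240 / (0.799 × 14.9 × 0.241)) = √5047 = 71 m/s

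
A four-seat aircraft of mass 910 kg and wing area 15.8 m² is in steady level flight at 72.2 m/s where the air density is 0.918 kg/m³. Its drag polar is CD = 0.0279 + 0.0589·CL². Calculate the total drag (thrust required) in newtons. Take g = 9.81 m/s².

D = 1180 N

Weight W = mg = 910 × 9.81 = 8927.1 N; in level flight L = W.
q = ½ρv² = ½ × 0.918 × 72.2² = 2393 Pa.
Required CL = L/(qS) = 8927.1/(2393·15.8) = 0.2361.
CD = 0.0279 + 0.0589 × 0.2361² = 0.03118.
D = q·S·CD = 2393 × 15.8 × 0.03118 = 1179 N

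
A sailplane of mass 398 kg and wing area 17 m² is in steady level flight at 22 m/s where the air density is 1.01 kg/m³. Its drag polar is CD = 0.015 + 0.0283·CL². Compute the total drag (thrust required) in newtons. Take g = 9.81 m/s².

D = 166 N

Level flight ⇒ L = W = m·g = 398 × 9.81 = 3904.4 N.
q = ½ρv² = ½ × 1.01 × 22² = 244.4 Pa.
Required CL = L/(qS) = 3904.4/(244.4·17) = 0.9397.
CD = 0.015 + 0.0283 × 0.9397² = 0.03999.
D = q·S·CD = 244.4 × 17 × 0.03999 = 166.2 N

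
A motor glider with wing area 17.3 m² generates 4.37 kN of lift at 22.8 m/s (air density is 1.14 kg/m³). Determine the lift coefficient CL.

From L = ½ρv²S·CL, rearranging gives CL = 2L/(ρv²S).
CL = 2 × 4370 / (1.14 × 22.8² × 17.3) = 0.852

CL = 0.852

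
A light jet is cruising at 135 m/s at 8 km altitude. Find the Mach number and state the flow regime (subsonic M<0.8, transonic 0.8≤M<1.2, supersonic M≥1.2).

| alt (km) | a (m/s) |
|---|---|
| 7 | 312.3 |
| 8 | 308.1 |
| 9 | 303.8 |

M = 0.438 (subsonic)

At 8 km, from the table: a = 308.1 m/s.
M = v/a = 135 / 308.1 = 0.438
M = 0.438 → subsonic.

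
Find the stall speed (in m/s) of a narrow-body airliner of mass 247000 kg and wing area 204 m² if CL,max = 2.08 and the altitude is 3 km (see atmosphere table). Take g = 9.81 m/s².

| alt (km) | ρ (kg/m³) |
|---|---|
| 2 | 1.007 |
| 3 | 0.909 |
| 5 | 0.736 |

V_stall = 112 m/s

At 3 km, from the table: ρ = 0.909 kg/m³.
Weight W = mg = 247000 × 9.81 = 2.423×10^6 N.
V_stall = √(2W/(ρ·S·CL,max)) = √(2 × 2.423×10^6 / (0.909 × 204 × 2.08))
V_stall = √12560 = 112 m/s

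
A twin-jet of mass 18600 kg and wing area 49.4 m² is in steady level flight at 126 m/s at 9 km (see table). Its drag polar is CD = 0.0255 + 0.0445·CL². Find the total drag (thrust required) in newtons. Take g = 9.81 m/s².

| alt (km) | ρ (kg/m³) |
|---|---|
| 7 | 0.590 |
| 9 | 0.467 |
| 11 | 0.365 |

D = 12800 N

At 9 km, from the table: ρ = 0.467 kg/m³.
Level flight ⇒ L = W = m·g = 18600 × 9.81 = 1.8247×10^5 N.
Dynamic pressure q = 0.5 × 0.467 × 126² = 3707 Pa.
Required CL = L/(qS) = 1.8247×10^5/(3707·49.4) = 0.9964.
CD = 0.0255 + 0.0445 × 0.9964² = 0.06968.
D = q·S·CD = 3707 × 49.4 × 0.06968 = 12760 N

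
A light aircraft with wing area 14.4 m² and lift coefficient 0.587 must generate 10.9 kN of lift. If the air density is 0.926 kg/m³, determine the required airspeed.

L = ½ρv²S·CL ⇒ v = √(2L/(ρ·S·CL))
v = √(2 × 10900 / (0.926 × 14.4 × 0.587)) = √2785 = 52.8 m/s

v = 52.8 m/s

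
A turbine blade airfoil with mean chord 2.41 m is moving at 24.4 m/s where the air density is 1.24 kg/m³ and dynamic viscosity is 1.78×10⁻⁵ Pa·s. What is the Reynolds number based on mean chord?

Re = 4.1×10^6

Re = ρ·v·c/μ = 1.24 × 24.4 × 2.41 / (1.78×10⁻⁵) = 4.1×10^6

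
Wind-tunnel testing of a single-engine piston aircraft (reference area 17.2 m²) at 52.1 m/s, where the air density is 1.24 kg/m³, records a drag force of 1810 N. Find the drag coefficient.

CD = 0.0625

From D = ½ρv²S·CD, rearranging gives CD = 2D/(ρv²S).
CD = 2 × 1810 / (1.24 × 52.1² × 17.2) = 0.0625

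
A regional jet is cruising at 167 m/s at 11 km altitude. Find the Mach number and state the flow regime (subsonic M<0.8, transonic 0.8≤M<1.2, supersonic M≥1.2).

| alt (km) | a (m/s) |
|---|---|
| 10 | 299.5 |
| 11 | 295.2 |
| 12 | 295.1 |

M = 0.566 (subsonic)

At 11 km, from the table: a = 295.2 m/s.
M = v/a = 167 / 295.2 = 0.566
M = 0.566 → subsonic.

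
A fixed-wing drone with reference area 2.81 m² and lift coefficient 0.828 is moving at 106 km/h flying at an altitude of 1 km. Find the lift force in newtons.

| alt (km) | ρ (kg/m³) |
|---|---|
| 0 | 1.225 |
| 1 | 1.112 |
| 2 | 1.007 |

L = 1120 N

At 1 km, from the table: ρ = 1.112 kg/m³.
Convert speed: v = 106 km/h ÷ 3.6 = 29.44 m/s.
L = ½ρv²S·CL = ½ × 1.112 × 29.44² × 2.81 × 0.828 = 1120 N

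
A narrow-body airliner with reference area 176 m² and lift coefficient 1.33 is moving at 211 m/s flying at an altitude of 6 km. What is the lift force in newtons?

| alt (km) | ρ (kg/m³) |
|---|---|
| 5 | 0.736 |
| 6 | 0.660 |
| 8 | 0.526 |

L = 3.44×10^6 N

At 6 km, from the table: ρ = 0.660 kg/m³.
L = ½ρv²S·CL = ½ × 0.66 × 211² × 176 × 1.33 = 3.44×10^6 N ≈ 3440 kN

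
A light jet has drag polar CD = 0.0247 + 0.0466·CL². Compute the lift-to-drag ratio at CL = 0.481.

L/D = 13.6

CD = 0.0247 + 0.0466 × 0.481² = 0.03548
L/D = CL/CD = 0.481 / 0.03548 = 13.6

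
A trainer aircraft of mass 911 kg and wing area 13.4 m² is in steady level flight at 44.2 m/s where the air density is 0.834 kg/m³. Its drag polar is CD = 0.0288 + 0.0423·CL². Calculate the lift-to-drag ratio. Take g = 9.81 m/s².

L/D = 14.3

Level flight ⇒ L = W = m·g = 911 × 9.81 = 8936.9 N.
q = ½ρv² = ½ × 0.834 × 44.2² = 814.7 Pa.
CL = 2W/(ρv²S) = 2×8936.9/(0.834×44.2²×13.4) = 0.8187.
CD = 0.0288 + 0.0423 × 0.8187² = 0.05715.
L/D = CL/CD = 0.8187 / 0.05715 = 14.3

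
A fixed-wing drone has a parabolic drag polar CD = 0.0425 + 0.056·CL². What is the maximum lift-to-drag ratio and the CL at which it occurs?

For CD = CD0 + K·CL², (L/D)max occurs at CL* = √(CD0/K) and equals 1/(2√(K·CD0)).
(L/D)max = 1/(2√(0.056 × 0.0425)) = 1/(2 × 0.04879) = 10.2
CL* = √(0.0425/0.056) = 0.871

(L/D)max = 10.2, at CL = 0.871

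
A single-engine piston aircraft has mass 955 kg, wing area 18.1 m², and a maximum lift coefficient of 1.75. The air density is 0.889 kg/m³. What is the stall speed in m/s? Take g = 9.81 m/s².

V_stall = 25.8 m/s

Stall occurs when L = W at CL,max. W = mg = 955 × 9.81 = 9369 N.
V_stall = √(2W/(ρ·S·CL,max)) = √(2 × 9369 / (0.889 × 18.1 × 1.75))
V_stall = √665.4 = 25.8 m/s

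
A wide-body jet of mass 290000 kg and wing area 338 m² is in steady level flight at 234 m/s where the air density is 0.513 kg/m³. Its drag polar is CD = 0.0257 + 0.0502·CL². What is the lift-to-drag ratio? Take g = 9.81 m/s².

In steady level flight, lift balances weight: W = mg = 290000 × 9.81 = 2.8449×10^6 N.
Dynamic pressure q = 0.5 × 0.513 × 234² = 14040 Pa.
Required CL = L/(qS) = 2.8449×10^6/(14040·338) = 0.5993.
CD = 0.0257 + 0.0502 × 0.5993² = 0.04373.
L/D = CL/CD = 0.5993 / 0.04373 = 13.7

L/D = 13.7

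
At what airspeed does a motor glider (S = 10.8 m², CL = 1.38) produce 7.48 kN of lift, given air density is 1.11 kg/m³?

v = 30.1 m/s

L = ½ρv²S·CL ⇒ v = √(2L/(ρ·S·CL))
v = √(2 × 7480 / (1.11 × 10.8 × 1.38)) = √904.3 = 30.1 m/s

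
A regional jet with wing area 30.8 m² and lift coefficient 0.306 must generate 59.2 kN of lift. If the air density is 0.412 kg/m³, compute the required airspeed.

v = 175 m/s

L = ½ρv²S·CL ⇒ v = √(2L/(ρ·S·CL))
v = √(2 × 59200 / (0.412 × 30.8 × 0.306)) = √30490 = 175 m/s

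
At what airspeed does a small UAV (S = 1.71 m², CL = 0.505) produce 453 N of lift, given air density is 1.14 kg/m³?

v = 30.3 m/s

L = ½ρv²S·CL ⇒ v = √(2L/(ρ·S·CL))
v = √(2 × 453 / (1.14 × 1.71 × 0.505)) = √920.3 = 30.3 m/s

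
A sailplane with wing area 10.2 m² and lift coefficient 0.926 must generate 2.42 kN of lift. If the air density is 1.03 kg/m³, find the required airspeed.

v = 22.3 m/s

L = ½ρv²S·CL ⇒ v = √(2L/(ρ·S·CL))
v = √(2 × 2420 / (1.03 × 10.2 × 0.926)) = √497.5 = 22.3 m/s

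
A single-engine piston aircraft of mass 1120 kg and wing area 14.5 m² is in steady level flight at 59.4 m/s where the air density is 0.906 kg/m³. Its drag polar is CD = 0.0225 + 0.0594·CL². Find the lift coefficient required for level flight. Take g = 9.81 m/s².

In steady level flight, lift balances weight: W = mg = 1120 × 9.81 = 10987 N.
Dynamic pressure q = 0.5 × 0.906 × 59.4² = 1598 Pa.
CL = W/(q·S) = 10987 / (1598 × 14.5) = 0.4741.

CL = 0.474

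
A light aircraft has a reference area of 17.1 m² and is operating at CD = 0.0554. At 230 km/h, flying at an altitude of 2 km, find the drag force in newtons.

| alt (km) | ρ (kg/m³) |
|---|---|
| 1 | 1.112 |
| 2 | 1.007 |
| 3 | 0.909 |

D = 1950 N

At 2 km, from the table: ρ = 1.007 kg/m³.
Convert speed: v = 230 km/h ÷ 3.6 = 63.89 m/s.
D = ½ρv²S·CD = ½ × 1.007 × 63.89² × 17.1 × 0.0554 = 1950 N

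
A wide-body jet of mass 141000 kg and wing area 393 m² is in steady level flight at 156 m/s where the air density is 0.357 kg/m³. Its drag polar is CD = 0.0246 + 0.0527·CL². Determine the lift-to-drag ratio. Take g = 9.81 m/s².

L/D = 13.7

Level flight ⇒ L = W = m·g = 141000 × 9.81 = 1.3832×10^6 N.
q = ½ρv² = ½ × 0.357 × 156² = 4344 Pa.
Required CL = L/(qS) = 1.3832×10^6/(4344·393) = 0.8102.
CD = 0.0246 + 0.0527 × 0.8102² = 0.0592.
L/D = CL/CD = 0.8102 / 0.0592 = 13.7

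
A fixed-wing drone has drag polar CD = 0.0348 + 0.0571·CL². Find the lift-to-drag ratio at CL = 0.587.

CD = 0.0348 + 0.0571 × 0.587² = 0.05447
L/D = CL/CD = 0.587 / 0.05447 = 10.8

L/D = 10.8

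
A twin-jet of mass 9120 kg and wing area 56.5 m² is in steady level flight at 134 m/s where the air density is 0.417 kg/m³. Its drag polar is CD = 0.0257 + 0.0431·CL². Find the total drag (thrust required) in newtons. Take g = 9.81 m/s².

Level flight ⇒ L = W = m·g = 9120 × 9.81 = 89467 N.
q = ½ρv² = ½ × 0.417 × 134² = 3744 Pa.
CL = 2W/(ρv²S) = 2×89467/(0.417×134²×56.5) = 0.423.
CD = 0.0257 + 0.0431 × 0.423² = 0.03341.
D = q·S·CD = 3744 × 56.5 × 0.03341 = 7067 N

D = 7070 N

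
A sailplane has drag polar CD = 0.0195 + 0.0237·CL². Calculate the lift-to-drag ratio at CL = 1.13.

L/D = 22.7

CD = 0.0195 + 0.0237 × 1.13² = 0.04976
L/D = CL/CD = 1.13 / 0.04976 = 22.7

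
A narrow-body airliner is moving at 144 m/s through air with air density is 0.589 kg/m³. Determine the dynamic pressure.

q = 6110 Pa

q = ½ρv² = ½ × 0.589 × 144² = 6110 Pa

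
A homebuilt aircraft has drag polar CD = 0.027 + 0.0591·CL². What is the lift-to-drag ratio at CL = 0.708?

L/D = 12.5

CD = 0.027 + 0.0591 × 0.708² = 0.05662
L/D = CL/CD = 0.708 / 0.05662 = 12.5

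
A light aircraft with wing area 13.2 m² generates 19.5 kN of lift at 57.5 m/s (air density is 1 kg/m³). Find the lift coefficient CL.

From L = ½ρv²S·CL, rearranging gives CL = 2L/(ρv²S).
CL = 2 × 19500 / (1 × 57.5² × 13.2) = 0.894

CL = 0.894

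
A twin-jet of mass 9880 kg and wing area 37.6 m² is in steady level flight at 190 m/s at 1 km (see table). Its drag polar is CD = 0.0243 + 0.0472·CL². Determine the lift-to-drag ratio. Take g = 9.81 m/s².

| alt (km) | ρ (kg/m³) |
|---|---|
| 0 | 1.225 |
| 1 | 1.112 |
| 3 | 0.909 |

At 1 km, from the table: ρ = 1.112 kg/m³.
Weight W = mg = 9880 × 9.81 = 96923 N; in level flight L = W.
q = ½ρv² = ½ × 1.112 × 190² = 20070 Pa.
CL = 2W/(ρv²S) = 2×96923/(1.112×190²×37.6) = 0.1284.
CD = 0.0243 + 0.0472 × 0.1284² = 0.02508.
L/D = CL/CD = 0.1284 / 0.02508 = 5.12

L/D = 5.12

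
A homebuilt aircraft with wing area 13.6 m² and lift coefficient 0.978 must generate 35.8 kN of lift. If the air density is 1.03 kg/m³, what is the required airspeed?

L = ½ρv²S·CL ⇒ v = √(2L/(ρ·S·CL))
v = √(2 × 35800 / (1.03 × 13.6 × 0.978)) = √5226 = 72.3 m/s

v = 72.3 m/s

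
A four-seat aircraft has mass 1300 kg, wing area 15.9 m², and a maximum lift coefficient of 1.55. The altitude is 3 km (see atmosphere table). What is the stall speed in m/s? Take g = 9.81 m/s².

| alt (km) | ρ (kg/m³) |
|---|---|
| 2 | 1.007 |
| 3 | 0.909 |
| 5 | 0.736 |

V_stall = 33.7 m/s

At 3 km, from the table: ρ = 0.909 kg/m³.
Weight W = mg = 1300 × 9.81 = 12750 N.
V_stall = √(2W/(ρ·S·CL,max)) = √(2 × 12750 / (0.909 × 15.9 × 1.55))
V_stall = √1139 = 33.7 m/s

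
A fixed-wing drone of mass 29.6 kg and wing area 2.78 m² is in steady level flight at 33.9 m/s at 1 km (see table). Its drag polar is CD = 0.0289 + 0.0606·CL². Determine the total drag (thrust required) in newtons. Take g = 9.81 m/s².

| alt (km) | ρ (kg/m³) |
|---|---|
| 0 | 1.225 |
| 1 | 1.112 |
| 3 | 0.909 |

At 1 km, from the table: ρ = 1.112 kg/m³.
In steady level flight, lift balances weight: W = mg = 29.6 × 9.81 = 290.38 N.
Dynamic pressure q = 0.5 × 1.112 × 33.9² = 639 Pa.
Required CL = L/(qS) = 290.38/(639·2.78) = 0.1635.
CD = 0.0289 + 0.0606 × 0.1635² = 0.03052.
D = q·S·CD = 639 × 2.78 × 0.03052 = 54.21 N

D = 54.2 N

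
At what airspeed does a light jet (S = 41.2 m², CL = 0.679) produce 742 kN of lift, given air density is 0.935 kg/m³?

L = ½ρv²S·CL ⇒ v = √(2L/(ρ·S·CL))
v = √(2 × 7.42×10^5 / (0.935 × 41.2 × 0.679)) = √56740 = 238 m/s

v = 238 m/s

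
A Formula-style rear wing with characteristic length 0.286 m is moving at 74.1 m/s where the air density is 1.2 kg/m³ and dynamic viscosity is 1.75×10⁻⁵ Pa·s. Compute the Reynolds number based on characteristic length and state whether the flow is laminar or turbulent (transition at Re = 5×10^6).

Re = 1.45×10^6 (laminar)

Re = ρ·v·c/μ = 1.2 × 74.1 × 0.286 / (1.75×10⁻⁵) = 1.45×10^6
Since 1.45×10^6 < 5×10^6, the flow is laminar.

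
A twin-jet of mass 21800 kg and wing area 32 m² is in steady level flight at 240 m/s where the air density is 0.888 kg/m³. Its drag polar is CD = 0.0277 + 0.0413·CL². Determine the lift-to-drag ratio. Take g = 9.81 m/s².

Weight W = mg = 21800 × 9.81 = 2.1386×10^5 N; in level flight L = W.
Dynamic pressure q = 0.5 × 0.888 × 240² = 25570 Pa.
CL = 2W/(ρv²S) = 2×2.1386×10^5/(0.888×240²×32) = 0.2613.
CD = 0.0277 + 0.0413 × 0.2613² = 0.03052.
L/D = CL/CD = 0.2613 / 0.03052 = 8.56

L/D = 8.56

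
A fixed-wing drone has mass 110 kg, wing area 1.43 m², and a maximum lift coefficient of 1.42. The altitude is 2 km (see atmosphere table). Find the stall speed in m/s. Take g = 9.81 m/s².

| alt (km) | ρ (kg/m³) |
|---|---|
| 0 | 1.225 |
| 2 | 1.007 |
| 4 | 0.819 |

V_stall = 32.5 m/s

At 2 km, from the table: ρ = 1.007 kg/m³.
Weight W = mg = 110 × 9.81 = 1079 N.
From L = ½ρV²S·CL,max = W: V_stall = √(2W/(ρSCL,max)) = √(2·1079/(1.007·1.43·1.42))
V_stall = √1055 = 32.5 m/s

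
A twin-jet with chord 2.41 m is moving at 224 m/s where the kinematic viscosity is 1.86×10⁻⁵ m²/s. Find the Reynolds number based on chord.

Re = v·c/ν = 224 × 2.41 / (1.86×10⁻⁵) = 2.9×10^7

Re = 2.9×10^7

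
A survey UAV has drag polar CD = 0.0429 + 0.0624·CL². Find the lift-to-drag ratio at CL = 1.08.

CD = 0.0429 + 0.0624 × 1.08² = 0.1157
L/D = CL/CD = 1.08 / 0.1157 = 9.34

L/D = 9.34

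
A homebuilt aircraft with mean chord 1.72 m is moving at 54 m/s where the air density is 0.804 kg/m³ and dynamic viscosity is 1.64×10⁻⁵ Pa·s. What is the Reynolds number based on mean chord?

Re = 4.55×10^6

Re = ρ·v·c/μ = 0.804 × 54 × 1.72 / (1.64×10⁻⁵) = 4.55×10^6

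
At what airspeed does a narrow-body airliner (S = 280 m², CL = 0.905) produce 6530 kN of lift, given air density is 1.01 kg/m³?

L = ½ρv²S·CL ⇒ v = √(2L/(ρ·S·CL))
v = √(2 × 6.53×10^6 / (1.01 × 280 × 0.905)) = √51030 = 226 m/s

v = 226 m/s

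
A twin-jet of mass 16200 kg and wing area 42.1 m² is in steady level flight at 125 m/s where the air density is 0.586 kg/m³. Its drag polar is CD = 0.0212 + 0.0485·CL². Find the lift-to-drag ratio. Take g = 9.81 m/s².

In steady level flight, lift balances weight: W = mg = 16200 × 9.81 = 1.5892×10^5 N.
q = ½ρv² = ½ × 0.586 × 125² = 4578 Pa.
CL = 2W/(ρv²S) = 2×1.5892×10^5/(0.586×125²×42.1) = 0.8245.
CD = 0.0212 + 0.0485 × 0.8245² = 0.05417.
L/D = CL/CD = 0.8245 / 0.05417 = 15.2

L/D = 15.2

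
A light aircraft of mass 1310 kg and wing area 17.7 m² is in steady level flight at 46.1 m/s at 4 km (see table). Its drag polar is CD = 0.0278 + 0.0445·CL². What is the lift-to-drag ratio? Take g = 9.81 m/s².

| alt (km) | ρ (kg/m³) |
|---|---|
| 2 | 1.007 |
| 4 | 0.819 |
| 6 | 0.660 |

L/D = 14.2

At 4 km, from the table: ρ = 0.819 kg/m³.
In steady level flight, lift balances weight: W = mg = 1310 × 9.81 = 12851 N.
q = ½ρv² = ½ × 0.819 × 46.1² = 870.3 Pa.
Required CL = L/(qS) = 12851/(870.3·17.7) = 0.8343.
CD = 0.0278 + 0.0445 × 0.8343² = 0.05877.
L/D = CL/CD = 0.8343 / 0.05877 = 14.2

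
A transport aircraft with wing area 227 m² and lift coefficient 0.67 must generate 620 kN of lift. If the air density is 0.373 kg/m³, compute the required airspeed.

v = 148 m/s

L = ½ρv²S·CL ⇒ v = √(2L/(ρ·S·CL))
v = √(2 × 6.2×10^5 / (0.373 × 227 × 0.67)) = √21860 = 148 m/s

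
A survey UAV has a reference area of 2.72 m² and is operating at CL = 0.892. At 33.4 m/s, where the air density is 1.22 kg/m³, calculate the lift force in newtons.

Dynamic pressure q = ½ρv² = ½ × 1.22 × 33.4² = 680.5 Pa.
L = q·S·CL = 680.5 × 2.72 × 0.892 = 1650 N

L = 1650 N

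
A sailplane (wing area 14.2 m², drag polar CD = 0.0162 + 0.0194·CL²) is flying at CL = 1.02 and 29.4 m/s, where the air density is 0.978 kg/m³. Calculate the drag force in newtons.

CD = 0.0162 + 0.0194 × 1.02² = 0.03638
D = ½ρv²S·CD = ½ × 0.978 × 29.4² × 14.2 × 0.03638 = 218 N

D = 218 N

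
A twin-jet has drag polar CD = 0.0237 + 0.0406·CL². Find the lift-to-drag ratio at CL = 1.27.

CD = 0.0237 + 0.0406 × 1.27² = 0.08918
L/D = CL/CD = 1.27 / 0.08918 = 14.2

L/D = 14.2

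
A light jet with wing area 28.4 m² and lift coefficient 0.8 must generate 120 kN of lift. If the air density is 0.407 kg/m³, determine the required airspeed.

v = 161 m/s

L = ½ρv²S·CL ⇒ v = √(2L/(ρ·S·CL))
v = √(2 × 1.2×10^5 / (0.407 × 28.4 × 0.8)) = √25950 = 161 m/s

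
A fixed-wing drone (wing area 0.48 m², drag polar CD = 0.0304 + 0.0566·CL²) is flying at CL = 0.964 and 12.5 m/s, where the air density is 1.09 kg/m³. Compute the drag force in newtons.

CD = 0.0304 + 0.0566 × 0.964² = 0.083
D = ½ρv²S·CD = ½ × 1.09 × 12.5² × 0.48 × 0.083 = 3.39 N

D = 3.39 N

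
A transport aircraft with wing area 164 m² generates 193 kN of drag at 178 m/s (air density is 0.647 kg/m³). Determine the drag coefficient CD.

CD = 0.115

From D = ½ρv²S·CD, rearranging gives CD = 2D/(ρv²S).
CD = 2 × 1.93×10^5 / (0.647 × 178² × 164) = 0.115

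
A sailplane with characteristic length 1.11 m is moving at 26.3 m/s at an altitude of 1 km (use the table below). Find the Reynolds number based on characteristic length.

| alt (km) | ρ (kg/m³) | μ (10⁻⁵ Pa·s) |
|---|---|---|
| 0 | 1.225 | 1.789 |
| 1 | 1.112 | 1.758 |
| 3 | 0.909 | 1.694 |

Re = 1.85×10^6

At 1 km, from the table: ρ = 1.112 kg/m³, μ = 1.758×10⁻⁵ Pa·s.
Re = ρ·v·c/μ = 1.112 × 26.3 × 1.11 / (1.758×10⁻⁵) = 1.85×10^6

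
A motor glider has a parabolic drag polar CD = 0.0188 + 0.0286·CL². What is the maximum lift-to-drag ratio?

For CD = CD0 + K·CL², (L/D)max occurs at CL* = √(CD0/K) and equals 1/(2√(K·CD0)).
(L/D)max = 1/(2√(0.0286 × 0.0188)) = 1/(2 × 0.02319) = 21.6

(L/D)max = 21.6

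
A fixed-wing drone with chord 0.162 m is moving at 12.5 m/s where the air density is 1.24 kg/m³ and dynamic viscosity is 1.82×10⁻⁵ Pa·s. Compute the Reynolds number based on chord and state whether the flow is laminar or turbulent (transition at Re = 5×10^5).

Re = ρ·v·c/μ = 1.24 × 12.5 × 0.162 / (1.82×10⁻⁵) = 1.38×10^5
Since 1.38×10^5 < 5×10^5, the flow is laminar.

Re = 1.38×10^5 (laminar)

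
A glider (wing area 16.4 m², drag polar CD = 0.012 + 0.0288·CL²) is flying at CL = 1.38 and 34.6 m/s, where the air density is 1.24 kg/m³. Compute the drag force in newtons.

D = 814 N

CD = 0.012 + 0.0288 × 1.38² = 0.06685
D = ½ρv²S·CD = ½ × 1.24 × 34.6² × 16.4 × 0.06685 = 814 N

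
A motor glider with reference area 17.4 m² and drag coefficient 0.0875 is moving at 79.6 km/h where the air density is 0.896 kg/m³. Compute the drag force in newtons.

D = 333 N

Convert speed: v = 79.6 km/h ÷ 3.6 = 22.11 m/s.
D = ½ρv²S·CD = ½ × 0.896 × 22.11² × 17.4 × 0.0875 = 333 N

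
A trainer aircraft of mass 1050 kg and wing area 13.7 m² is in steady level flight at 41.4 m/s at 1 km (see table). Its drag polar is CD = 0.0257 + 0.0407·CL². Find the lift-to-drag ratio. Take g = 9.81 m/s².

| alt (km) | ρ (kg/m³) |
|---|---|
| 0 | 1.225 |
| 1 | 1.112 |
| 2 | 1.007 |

L/D = 15.5

At 1 km, from the table: ρ = 1.112 kg/m³.
In steady level flight, lift balances weight: W = mg = 1050 × 9.81 = 10300 N.
q = ½ρv² = ½ × 1.112 × 41.4² = 953 Pa.
CL = W/(q·S) = 10300 / (953 × 13.7) = 0.789.
CD = 0.0257 + 0.0407 × 0.789² = 0.05103.
L/D = CL/CD = 0.789 / 0.05103 = 15.5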